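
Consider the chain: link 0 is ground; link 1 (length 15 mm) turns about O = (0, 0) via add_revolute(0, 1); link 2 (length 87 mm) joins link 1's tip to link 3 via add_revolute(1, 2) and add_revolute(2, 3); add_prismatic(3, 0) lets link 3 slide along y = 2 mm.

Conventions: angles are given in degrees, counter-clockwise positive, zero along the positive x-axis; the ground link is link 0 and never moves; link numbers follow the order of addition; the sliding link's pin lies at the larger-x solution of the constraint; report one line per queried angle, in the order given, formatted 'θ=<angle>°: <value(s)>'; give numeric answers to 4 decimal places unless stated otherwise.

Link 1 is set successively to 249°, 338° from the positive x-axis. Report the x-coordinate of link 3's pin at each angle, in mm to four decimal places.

geometry: r = 15 mm, L = 87 mm, e = 2 mm
θ=249°: crank pin P = (r cos θ, r sin θ) = (-5.375519, -14.003706)
θ=249°: h = r sin θ − e = -14.003706 − 2 = -16.003706
θ=249°: x = r cos θ + √(L² − h²) = -5.375519 + 85.515387 = 80.139868
θ=338°: crank pin P = (r cos θ, r sin θ) = (13.907758, -5.619099)
θ=338°: h = r sin θ − e = -5.619099 − 2 = -7.619099
θ=338°: x = r cos θ + √(L² − h²) = 13.907758 + 86.665733 = 100.573491

θ=249°: 80.1399
θ=338°: 100.5735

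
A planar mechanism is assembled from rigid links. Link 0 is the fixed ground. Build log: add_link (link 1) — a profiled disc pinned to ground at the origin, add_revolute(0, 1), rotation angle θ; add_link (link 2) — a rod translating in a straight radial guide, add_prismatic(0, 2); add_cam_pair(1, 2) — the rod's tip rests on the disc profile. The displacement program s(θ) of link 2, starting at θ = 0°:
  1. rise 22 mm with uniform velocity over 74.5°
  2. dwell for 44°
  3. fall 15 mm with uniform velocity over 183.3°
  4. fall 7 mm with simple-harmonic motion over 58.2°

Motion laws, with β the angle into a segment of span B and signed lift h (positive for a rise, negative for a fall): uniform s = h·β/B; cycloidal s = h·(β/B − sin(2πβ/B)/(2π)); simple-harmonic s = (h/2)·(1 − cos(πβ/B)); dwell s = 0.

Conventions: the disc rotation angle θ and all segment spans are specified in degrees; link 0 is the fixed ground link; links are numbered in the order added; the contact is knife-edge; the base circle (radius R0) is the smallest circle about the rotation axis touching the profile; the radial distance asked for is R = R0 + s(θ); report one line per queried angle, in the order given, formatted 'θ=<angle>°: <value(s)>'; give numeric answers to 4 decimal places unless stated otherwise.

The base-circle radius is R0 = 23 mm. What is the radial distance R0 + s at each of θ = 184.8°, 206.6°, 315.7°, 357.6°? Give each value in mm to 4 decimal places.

seg 1 [0°–74.5°] uniform, h=22: full span → s += 22 → s = 22.0000
seg 2 [74.5°–118.5°] dwell: s stays 22.0000
seg 3 [118.5°–301.8°] uniform, h=-15: θ=184.8° here. β=66.3, B=183.3. -15·66.3/183.3 = -5.4255 → s = 16.5745
seg 3 [118.5°–301.8°] uniform, h=-15: θ=206.6° here. β=88.1, B=183.3. -15·88.1/183.3 = -7.2095 → s = 14.7905
seg 3 [118.5°–301.8°] uniform, h=-15: full span → s += -15 → s = 7.0000
seg 4 [301.8°–360°] simple-harmonic, h=-7: θ=315.7° here. β=13.9, B=58.2. -7/2·(1 − cos(π·0.2388)) = -0.9398 → s = 6.0602
seg 4 [301.8°–360°] simple-harmonic, h=-7: θ=357.6° here. β=55.8, B=58.2. -7/2·(1 − cos(π·0.9588)) = -6.9707 → s = 0.0293
θ=184.8°: R = R0 + s = 23 + 16.5745 = 39.5745
θ=206.6°: R = R0 + s = 23 + 14.7905 = 37.7905
θ=315.7°: R = R0 + s = 23 + 6.0602 = 29.0602
θ=357.6°: R = R0 + s = 23 + 0.0293 = 23.0293

θ=184.8°: 39.5745
θ=206.6°: 37.7905
θ=315.7°: 29.0602
θ=357.6°: 23.0293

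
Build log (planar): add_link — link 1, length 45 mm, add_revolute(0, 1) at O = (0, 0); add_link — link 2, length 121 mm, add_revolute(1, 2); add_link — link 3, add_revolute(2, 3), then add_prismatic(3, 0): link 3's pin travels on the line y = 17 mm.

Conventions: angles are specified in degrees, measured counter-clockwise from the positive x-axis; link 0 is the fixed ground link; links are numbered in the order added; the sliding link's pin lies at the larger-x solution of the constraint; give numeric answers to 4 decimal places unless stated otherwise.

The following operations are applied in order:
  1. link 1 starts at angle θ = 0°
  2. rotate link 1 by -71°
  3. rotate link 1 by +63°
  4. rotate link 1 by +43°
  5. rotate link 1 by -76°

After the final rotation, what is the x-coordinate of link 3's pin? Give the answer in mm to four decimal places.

geometry: r = 45 mm, L = 121 mm, e = 17 mm; θ starts at 0°
rotate link 1 by -71°: θ ← 0° -71° = -71°
rotate link 1 by +63°: θ ← -71° +63° = -8°
rotate link 1 by +43°: θ ← -8° +43° = 35°
rotate link 1 by -76°: θ ← 35° -76° = -41°
crank pin P = (r cos θ, r sin θ) = (33.961931, -29.522656)
h = r sin θ − e = -29.522656 − 17 = -46.522656
x = r cos θ + √(L² − h²) = 33.961931 + 111.698892 = 145.660823

145.6608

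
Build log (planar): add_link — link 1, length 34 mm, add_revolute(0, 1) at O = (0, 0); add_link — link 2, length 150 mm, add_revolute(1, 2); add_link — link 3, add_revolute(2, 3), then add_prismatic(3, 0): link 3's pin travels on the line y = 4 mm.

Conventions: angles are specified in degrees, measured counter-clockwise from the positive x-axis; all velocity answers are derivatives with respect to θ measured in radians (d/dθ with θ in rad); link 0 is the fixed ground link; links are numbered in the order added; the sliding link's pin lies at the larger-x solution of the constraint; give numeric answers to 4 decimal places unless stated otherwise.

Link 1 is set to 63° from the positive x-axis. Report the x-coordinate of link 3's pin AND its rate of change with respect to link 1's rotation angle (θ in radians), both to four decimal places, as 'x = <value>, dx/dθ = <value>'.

geometry: r = 34 mm, L = 150 mm, e = 4 mm
crank pin P = (r cos θ, r sin θ) = (15.435677, 30.294222)
h = r sin θ − e = 30.294222 − 4 = 26.294222
x = r cos θ + √(L² − h²) = 15.435677 + 147.677398 = 163.113075
dx/dθ = −r sin θ − h·r cos θ/√(L² − h²) (θ in radians; h = 26.294222) = -33.042571

x = 163.1131, dx/dθ = -33.0426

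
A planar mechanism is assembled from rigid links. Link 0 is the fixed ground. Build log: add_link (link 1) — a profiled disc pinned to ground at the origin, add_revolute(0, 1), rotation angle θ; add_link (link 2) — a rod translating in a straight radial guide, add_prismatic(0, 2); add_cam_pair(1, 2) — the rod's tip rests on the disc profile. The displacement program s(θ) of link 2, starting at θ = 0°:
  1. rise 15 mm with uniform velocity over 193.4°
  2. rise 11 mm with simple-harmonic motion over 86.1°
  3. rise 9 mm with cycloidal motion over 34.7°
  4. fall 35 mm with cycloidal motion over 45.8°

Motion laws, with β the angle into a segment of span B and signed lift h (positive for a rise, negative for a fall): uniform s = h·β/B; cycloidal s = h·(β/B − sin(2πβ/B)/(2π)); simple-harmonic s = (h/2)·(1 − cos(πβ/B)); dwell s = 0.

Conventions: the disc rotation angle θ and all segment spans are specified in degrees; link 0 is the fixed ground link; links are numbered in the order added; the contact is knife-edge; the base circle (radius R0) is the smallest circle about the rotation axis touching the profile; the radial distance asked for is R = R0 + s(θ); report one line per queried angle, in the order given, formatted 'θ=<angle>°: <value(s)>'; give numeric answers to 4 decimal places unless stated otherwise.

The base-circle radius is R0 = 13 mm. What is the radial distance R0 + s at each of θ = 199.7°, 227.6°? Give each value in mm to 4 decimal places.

seg 1 [0°–193.4°] uniform, h=15: full span → s += 15 → s = 15.0000
seg 2 [193.4°–279.5°] simple-harmonic, h=11: θ=199.7° here. β=6.3, B=86.1. 11/2·(1 − cos(π·0.0732)) = 0.1447 → s = 15.1447
seg 2 [193.4°–279.5°] simple-harmonic, h=11: θ=227.6° here. β=34.2, B=86.1. 11/2·(1 − cos(π·0.3972)) = 3.7547 → s = 18.7547
θ=199.7°: R = R0 + s = 13 + 15.1447 = 28.1447
θ=227.6°: R = R0 + s = 13 + 18.7547 = 31.7547

θ=199.7°: 28.1447
θ=227.6°: 31.7547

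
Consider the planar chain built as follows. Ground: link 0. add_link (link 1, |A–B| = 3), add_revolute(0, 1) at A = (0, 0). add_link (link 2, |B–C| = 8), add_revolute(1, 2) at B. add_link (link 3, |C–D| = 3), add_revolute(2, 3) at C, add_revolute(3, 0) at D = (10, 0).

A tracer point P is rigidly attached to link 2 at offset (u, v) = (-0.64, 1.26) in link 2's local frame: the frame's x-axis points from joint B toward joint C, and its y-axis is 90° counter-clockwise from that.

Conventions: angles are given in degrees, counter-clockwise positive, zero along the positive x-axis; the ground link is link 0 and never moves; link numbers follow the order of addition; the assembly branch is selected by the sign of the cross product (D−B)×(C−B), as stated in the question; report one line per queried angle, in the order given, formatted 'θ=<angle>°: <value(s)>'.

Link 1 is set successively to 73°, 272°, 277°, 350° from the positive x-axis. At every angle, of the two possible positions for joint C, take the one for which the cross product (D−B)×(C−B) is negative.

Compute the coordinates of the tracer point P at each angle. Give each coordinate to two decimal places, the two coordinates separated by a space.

A=(0,0), D=(10.00,0)
θ=73°: B = A + 3.00·(cos73°, sin73°) = (0.8771, 2.8689)
θ=73°: |BD| = 9.5634
θ=73°: circle(B,8.00) ∩ circle(D,3.00): a=7.6572, h=2.3166
θ=73°:   candidates: C₊=(8.8766,2.7817) cross=22.155; C₋=(7.4867,-1.6381) cross=-22.155
θ=73°:   branch - wants cross < 0 → take C=(7.4867,-1.6381) (cross=-22.155)
θ=73°: ex = (C−B)/|BC| = (0.8262,-0.5634); ey = (0.5634,0.8262)
θ=73°: P = B + -0.64·ex + 1.26·ey = (1.0582,4.2705)
θ=272°: B = A + 3.00·(cos272°, sin272°) = (0.1047, -2.9982)
θ=272°: |BD| = 10.3395
θ=272°: circle(B,8.00) ∩ circle(D,3.00): a=7.8295, h=1.6430
θ=272°:   candidates: C₊=(7.1213,0.8446) cross=16.988; C₋=(8.0742,-2.3003) cross=-16.988
θ=272°:   branch - wants cross < 0 → take C=(8.0742,-2.3003) (cross=-16.988)
θ=272°: ex = (C−B)/|BC| = (0.9962,0.0872); ey = (-0.0872,0.9962)
θ=272°: P = B + -0.64·ex + 1.26·ey = (-0.6428,-1.7988)
θ=277°: B = A + 3.00·(cos277°, sin277°) = (0.3656, -2.9776)
θ=277°: |BD| = 10.0840
θ=277°: circle(B,8.00) ∩ circle(D,3.00): a=7.7691, h=1.9082
θ=277°:   candidates: C₊=(7.2248,1.1395) cross=19.242; C₋=(8.3517,-2.5066) cross=-19.242
θ=277°:   branch - wants cross < 0 → take C=(8.3517,-2.5066) (cross=-19.242)
θ=277°: ex = (C−B)/|BC| = (0.9983,0.0589); ey = (-0.0589,0.9983)
θ=277°: P = B + -0.64·ex + 1.26·ey = (-0.3475,-1.7575)
θ=350°: B = A + 3.00·(cos350°, sin350°) = (2.9544, -0.5209)
θ=350°: |BD| = 7.0648
θ=350°: circle(B,8.00) ∩ circle(D,3.00): a=7.4249, h=2.9783
θ=350°:   candidates: C₊=(10.1395,2.9968) cross=21.041; C₋=(10.5788,-2.9436) cross=-21.041
θ=350°:   branch - wants cross < 0 → take C=(10.5788,-2.9436) (cross=-21.041)
θ=350°: ex = (C−B)/|BC| = (0.9530,-0.3028); ey = (0.3028,0.9530)
θ=350°: P = B + -0.64·ex + 1.26·ey = (2.7261,0.8737)

θ=73°: 1.06 4.27
θ=272°: -0.64 -1.80
θ=277°: -0.35 -1.76
θ=350°: 2.73 0.87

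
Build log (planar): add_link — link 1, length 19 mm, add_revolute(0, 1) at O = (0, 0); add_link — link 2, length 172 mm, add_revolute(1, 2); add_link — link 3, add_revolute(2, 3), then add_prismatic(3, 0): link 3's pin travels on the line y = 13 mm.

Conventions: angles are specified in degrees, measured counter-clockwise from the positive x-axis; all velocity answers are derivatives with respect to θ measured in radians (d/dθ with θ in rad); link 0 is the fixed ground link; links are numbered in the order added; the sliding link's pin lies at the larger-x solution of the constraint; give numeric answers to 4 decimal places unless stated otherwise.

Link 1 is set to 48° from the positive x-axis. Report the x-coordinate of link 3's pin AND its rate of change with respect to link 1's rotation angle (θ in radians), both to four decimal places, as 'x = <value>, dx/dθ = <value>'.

geometry: r = 19 mm, L = 172 mm, e = 13 mm
crank pin P = (r cos θ, r sin θ) = (12.713482, 14.119752)
h = r sin θ − e = 14.119752 − 13 = 1.119752
x = r cos θ + √(L² − h²) = 12.713482 + 171.996355 = 184.709837
dx/dθ = −r sin θ − h·r cos θ/√(L² − h²) (θ in radians; h = 1.119752) = -14.202521

x = 184.7098, dx/dθ = -14.2025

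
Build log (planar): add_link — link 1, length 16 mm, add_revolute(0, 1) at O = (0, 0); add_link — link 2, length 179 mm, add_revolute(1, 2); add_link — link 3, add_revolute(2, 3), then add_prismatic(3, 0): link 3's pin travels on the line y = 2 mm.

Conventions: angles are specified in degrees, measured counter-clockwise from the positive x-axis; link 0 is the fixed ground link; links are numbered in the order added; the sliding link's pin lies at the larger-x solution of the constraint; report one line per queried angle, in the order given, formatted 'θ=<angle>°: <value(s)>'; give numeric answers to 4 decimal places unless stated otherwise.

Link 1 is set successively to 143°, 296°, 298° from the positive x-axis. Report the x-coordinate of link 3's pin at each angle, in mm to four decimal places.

geometry: r = 16 mm, L = 179 mm, e = 2 mm
θ=143°: crank pin P = (r cos θ, r sin θ) = (-12.778168, 9.629040)
θ=143°: h = r sin θ − e = 9.629040 − 2 = 7.629040
θ=143°: x = r cos θ + √(L² − h²) = -12.778168 + 178.837350 = 166.059182
θ=296°: crank pin P = (r cos θ, r sin θ) = (7.013938, -14.380705)
θ=296°: h = r sin θ − e = -14.380705 − 2 = -16.380705
θ=296°: x = r cos θ + √(L² − h²) = 7.013938 + 178.248906 = 185.262844
θ=298°: crank pin P = (r cos θ, r sin θ) = (7.511545, -14.127161)
θ=298°: h = r sin θ − e = -14.127161 − 2 = -16.127161
θ=298°: x = r cos θ + √(L² − h²) = 7.511545 + 178.272024 = 185.783569

θ=143°: 166.0592
θ=296°: 185.2628
θ=298°: 185.7836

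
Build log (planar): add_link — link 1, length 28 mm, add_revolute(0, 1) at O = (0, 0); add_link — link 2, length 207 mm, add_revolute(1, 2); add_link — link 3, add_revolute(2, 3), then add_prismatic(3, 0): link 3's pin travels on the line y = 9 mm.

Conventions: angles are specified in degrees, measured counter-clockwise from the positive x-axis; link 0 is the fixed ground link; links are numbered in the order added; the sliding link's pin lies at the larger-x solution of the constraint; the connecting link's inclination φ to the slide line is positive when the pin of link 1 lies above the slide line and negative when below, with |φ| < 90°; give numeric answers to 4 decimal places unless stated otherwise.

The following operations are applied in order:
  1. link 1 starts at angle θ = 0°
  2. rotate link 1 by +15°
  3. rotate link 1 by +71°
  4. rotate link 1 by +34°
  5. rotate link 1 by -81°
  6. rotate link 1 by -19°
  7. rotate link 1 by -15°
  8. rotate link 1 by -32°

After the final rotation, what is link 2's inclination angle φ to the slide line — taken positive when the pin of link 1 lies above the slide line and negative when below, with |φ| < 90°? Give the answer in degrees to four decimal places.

geometry: r = 28 mm, L = 207 mm, e = 9 mm; θ starts at 0°
rotate link 1 by +15°: θ ← 0° +15° = 15°
rotate link 1 by +71°: θ ← 15° +71° = 86°
rotate link 1 by +34°: θ ← 86° +34° = 120°
rotate link 1 by -81°: θ ← 120° -81° = 39°
rotate link 1 by -19°: θ ← 39° -19° = 20°
rotate link 1 by -15°: θ ← 20° -15° = 5°
rotate link 1 by -32°: θ ← 5° -32° = -27°
h = r sin θ − e = -12.711734 − 9 = -21.711734
sin φ = h / L = -21.711734 / 207 = -0.10488760
φ = arcsin(-0.10488760) = -6.020691°

-6.0207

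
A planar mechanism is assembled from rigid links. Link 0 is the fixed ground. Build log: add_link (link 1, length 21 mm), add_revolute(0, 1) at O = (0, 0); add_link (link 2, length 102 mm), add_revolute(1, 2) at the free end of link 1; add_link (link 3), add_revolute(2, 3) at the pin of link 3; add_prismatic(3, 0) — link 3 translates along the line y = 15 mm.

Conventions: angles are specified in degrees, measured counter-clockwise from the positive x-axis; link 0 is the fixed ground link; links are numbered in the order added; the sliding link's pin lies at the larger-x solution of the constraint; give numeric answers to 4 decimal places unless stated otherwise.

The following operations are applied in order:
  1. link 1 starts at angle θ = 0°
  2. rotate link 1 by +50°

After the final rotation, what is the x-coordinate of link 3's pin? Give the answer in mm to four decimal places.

geometry: r = 21 mm, L = 102 mm, e = 15 mm; θ starts at 0°
rotate link 1 by +50°: θ ← 0° +50° = 50°
crank pin P = (r cos θ, r sin θ) = (13.498540, 16.086933)
h = r sin θ − e = 16.086933 − 15 = 1.086933
x = r cos θ + √(L² − h²) = 13.498540 + 101.994209 = 115.492748

115.4927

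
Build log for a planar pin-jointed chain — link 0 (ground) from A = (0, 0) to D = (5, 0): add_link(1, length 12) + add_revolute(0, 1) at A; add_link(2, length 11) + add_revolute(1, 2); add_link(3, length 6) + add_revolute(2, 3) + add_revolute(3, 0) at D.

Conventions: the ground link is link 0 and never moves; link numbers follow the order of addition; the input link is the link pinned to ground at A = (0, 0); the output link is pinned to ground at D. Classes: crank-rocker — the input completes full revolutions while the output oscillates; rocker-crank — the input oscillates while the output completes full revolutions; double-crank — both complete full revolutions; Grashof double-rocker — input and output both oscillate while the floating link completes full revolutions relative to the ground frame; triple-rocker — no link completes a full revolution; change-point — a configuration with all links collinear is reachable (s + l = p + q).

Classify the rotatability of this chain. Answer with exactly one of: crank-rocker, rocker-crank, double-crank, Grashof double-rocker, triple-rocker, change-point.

lengths: ground=5, input=12, coupler=11, output=6
sorted: s=5 (shortest), l=12 (longest), p+q=17
s + l = 17 vs p + q = 17
s + l = p + q → change-point (collinear configuration reachable)

change-point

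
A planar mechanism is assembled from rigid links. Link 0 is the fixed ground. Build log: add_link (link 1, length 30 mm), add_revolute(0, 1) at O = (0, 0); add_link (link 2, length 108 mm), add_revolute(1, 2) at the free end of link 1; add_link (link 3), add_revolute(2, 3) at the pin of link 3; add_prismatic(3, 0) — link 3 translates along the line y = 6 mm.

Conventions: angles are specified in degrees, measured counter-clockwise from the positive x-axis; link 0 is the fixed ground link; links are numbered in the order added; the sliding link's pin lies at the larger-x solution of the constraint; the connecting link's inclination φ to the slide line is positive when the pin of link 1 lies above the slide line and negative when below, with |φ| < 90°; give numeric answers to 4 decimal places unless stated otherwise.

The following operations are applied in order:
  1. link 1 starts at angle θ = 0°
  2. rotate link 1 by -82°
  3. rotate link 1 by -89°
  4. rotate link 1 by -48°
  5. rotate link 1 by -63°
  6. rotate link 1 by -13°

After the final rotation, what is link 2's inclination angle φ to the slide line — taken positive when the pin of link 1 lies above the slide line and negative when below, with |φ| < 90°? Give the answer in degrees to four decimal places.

geometry: r = 30 mm, L = 108 mm, e = 6 mm; θ starts at 0°
rotate link 1 by -82°: θ ← 0° -82° = -82°
rotate link 1 by -89°: θ ← -82° -89° = -171°
rotate link 1 by -48°: θ ← -171° -48° = -219°
rotate link 1 by -63°: θ ← -219° -63° = -282°
rotate link 1 by -13°: θ ← -282° -13° = -295°
h = r sin θ − e = 27.189234 − 6 = 21.189234
sin φ = h / L = 21.189234 / 108 = 0.19619661
φ = arcsin(0.19619661) = 11.314635°

11.3146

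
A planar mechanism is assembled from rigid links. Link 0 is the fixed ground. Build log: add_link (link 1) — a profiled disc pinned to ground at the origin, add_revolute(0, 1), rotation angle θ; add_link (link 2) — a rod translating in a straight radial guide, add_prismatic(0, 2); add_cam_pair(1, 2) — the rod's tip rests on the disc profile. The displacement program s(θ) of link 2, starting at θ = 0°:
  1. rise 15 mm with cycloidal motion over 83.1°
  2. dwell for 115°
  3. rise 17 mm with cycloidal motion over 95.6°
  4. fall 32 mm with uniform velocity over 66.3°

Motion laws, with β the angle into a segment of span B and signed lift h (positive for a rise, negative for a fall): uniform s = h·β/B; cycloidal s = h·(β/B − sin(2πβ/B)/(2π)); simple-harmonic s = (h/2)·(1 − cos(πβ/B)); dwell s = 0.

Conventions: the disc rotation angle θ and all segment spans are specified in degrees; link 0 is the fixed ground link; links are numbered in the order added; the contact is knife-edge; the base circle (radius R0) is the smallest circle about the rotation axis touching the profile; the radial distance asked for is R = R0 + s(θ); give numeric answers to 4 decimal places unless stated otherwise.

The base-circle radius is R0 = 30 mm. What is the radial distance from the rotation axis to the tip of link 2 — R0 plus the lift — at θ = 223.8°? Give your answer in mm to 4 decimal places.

seg 1 [0°–83.1°] cycloidal, h=15: full span → s += 15 → s = 15.0000
seg 2 [83.1°–198.1°] dwell: s stays 15.0000
seg 3 [198.1°–293.7°] cycloidal, h=17: θ=223.8° here. β=25.7, B=95.6. 17·(0.2688 − sin(2π·0.2688)/(2π)) = 1.8834 → s = 16.8834
R = R0 + s = 30 + 16.8834 = 46.8834

46.8834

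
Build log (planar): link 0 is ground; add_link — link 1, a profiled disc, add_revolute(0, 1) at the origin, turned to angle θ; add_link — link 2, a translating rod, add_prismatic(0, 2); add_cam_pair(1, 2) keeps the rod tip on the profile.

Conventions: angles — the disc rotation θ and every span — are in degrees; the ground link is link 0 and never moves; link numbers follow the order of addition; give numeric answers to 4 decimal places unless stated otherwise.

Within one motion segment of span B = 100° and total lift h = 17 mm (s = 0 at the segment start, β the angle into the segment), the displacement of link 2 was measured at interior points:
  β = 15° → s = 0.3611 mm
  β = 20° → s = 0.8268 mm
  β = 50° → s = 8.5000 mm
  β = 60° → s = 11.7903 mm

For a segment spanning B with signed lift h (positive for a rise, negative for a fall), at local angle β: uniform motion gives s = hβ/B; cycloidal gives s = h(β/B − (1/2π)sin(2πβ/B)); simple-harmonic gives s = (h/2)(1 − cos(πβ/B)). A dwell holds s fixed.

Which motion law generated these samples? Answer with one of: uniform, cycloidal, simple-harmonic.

candidates at β/B = r: uniform s = h·r (linear in β); cycloidal s = h·(r − sin(2πr)/(2π)); simple-harmonic s = (h/2)(1 − cos(πr))
β=15°: printed 0.3611 | uniform 2.5500, cycloidal 0.3611, simple-harmonic 0.9264
β=20°: printed 0.8268 | uniform 3.4000, cycloidal 0.8268, simple-harmonic 1.6234
β=50°: printed 8.5000 | uniform 8.5000, cycloidal 8.5000, simple-harmonic 8.5000
β=60°: printed 11.7903 | uniform 10.2000, cycloidal 11.7903, simple-harmonic 11.1266
only one law matches every sample → cycloidal

cycloidal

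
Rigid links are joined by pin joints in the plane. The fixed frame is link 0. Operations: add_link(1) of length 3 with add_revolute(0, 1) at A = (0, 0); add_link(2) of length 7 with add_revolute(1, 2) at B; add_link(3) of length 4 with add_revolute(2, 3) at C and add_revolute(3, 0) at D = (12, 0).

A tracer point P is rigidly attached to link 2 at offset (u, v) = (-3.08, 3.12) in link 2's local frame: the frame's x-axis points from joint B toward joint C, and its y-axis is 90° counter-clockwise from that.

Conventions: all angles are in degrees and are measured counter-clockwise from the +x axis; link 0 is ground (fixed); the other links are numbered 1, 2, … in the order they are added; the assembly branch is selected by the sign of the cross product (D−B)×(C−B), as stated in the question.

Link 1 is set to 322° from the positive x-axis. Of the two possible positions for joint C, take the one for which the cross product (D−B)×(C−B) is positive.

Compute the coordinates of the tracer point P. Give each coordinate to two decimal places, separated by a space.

A=(0,0), D=(12.00,0)
B = A + 3.00·(cos322°, sin322°) = (2.3640, -1.8470)
|BD| = 9.8114
circle(B,7.00) ∩ circle(D,4.00): a=6.5874, h=2.3677
  candidates: C₊=(8.3880,1.7185) cross=23.230; C₋=(9.2794,-2.9323) cross=-23.230
  branch + wants cross > 0 → take C=(8.3880,1.7185) (cross=23.230)
ex = (C−B)/|BC| = (0.8606,0.5093); ey = (-0.5093,0.8606)
P = B + -3.08·ex + 3.12·ey = (-1.8757,-0.7308)

-1.88 -0.73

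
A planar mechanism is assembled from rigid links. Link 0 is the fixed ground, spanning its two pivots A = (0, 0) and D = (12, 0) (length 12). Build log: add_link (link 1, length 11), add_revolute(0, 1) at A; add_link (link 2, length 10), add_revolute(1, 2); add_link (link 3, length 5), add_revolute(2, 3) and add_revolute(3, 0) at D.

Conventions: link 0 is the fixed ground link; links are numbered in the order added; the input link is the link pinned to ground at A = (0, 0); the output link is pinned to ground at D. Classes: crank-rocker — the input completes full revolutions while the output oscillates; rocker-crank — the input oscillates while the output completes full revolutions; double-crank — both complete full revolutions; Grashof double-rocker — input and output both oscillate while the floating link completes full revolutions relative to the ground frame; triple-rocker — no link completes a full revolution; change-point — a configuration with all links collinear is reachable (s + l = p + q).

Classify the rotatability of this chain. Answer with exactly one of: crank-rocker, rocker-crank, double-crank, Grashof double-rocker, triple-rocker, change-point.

lengths: ground=12, input=11, coupler=10, output=5
sorted: s=5 (shortest), l=12 (longest), p+q=21
s + l = 17 vs p + q = 21
s + l < p + q (Grashof) with shortest = output link → rocker-crank

rocker-crank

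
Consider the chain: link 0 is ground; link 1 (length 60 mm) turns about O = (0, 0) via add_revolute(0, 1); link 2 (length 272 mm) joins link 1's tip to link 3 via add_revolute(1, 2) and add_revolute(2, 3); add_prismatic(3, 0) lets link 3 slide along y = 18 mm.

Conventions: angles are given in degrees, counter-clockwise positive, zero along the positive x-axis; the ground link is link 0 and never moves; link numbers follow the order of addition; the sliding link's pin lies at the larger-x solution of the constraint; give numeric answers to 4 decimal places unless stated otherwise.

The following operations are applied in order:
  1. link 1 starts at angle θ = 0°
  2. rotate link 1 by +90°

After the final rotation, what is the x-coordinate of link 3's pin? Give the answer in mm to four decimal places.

geometry: r = 60 mm, L = 272 mm, e = 18 mm; θ starts at 0°
rotate link 1 by +90°: θ ← 0° +90° = 90°
crank pin P = (r cos θ, r sin θ) = (0.000000, 60.000000)
h = r sin θ − e = 60.000000 − 18 = 42.000000
x = r cos θ + √(L² − h²) = 0.000000 + 268.737790 = 268.737790

268.7378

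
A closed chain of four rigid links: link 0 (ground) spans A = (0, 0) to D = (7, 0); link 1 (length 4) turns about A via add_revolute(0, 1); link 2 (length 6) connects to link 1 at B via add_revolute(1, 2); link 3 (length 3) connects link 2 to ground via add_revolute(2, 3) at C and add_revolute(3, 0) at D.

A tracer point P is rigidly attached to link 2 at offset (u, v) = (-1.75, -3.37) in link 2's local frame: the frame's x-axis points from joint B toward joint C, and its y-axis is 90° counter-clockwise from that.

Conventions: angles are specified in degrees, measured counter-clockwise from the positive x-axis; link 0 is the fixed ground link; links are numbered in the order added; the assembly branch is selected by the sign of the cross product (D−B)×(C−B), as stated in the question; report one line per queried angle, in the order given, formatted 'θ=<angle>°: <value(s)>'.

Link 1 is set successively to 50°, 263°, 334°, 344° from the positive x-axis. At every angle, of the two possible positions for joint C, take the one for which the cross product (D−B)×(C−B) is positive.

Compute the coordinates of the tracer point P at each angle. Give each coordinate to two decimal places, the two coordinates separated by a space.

A=(0,0), D=(7.00,0)
θ=50°: B = A + 4.00·(cos50°, sin50°) = (2.5712, 3.0642)
θ=50°: |BD| = 5.3855
θ=50°: circle(B,6.00) ∩ circle(D,3.00): a=5.1995, h=2.9942
θ=50°:   candidates: C₊=(8.5506,2.5682) cross=16.125; C₋=(5.1434,-2.3565) cross=-16.125
θ=50°:   branch + wants cross > 0 → take C=(8.5506,2.5682) (cross=16.125)
θ=50°: ex = (C−B)/|BC| = (0.9966,-0.0827); ey = (0.0827,0.9966)
θ=50°: P = B + -1.75·ex + -3.37·ey = (0.5486,-0.1496)
θ=263°: B = A + 4.00·(cos263°, sin263°) = (-0.4875, -3.9702)
θ=263°: |BD| = 8.4749
θ=263°: circle(B,6.00) ∩ circle(D,3.00): a=5.8304, h=1.4165
θ=263°:   candidates: C₊=(4.0000,0.0126) cross=12.005; C₋=(5.3272,-2.4903) cross=-12.005
θ=263°:   branch + wants cross > 0 → take C=(4.0000,0.0126) (cross=12.005)
θ=263°: ex = (C−B)/|BC| = (0.7479,0.6638); ey = (-0.6638,0.7479)
θ=263°: P = B + -1.75·ex + -3.37·ey = (0.4406,-7.6523)
θ=334°: B = A + 4.00·(cos334°, sin334°) = (3.5952, -1.7535)
θ=334°: |BD| = 3.8298
θ=334°: circle(B,6.00) ∩ circle(D,3.00): a=5.4399, h=2.5313
θ=334°:   candidates: C₊=(7.2724,2.9876) cross=9.695; C₋=(9.5904,-1.5133) cross=-9.695
θ=334°:   branch + wants cross > 0 → take C=(7.2724,2.9876) (cross=9.695)
θ=334°: ex = (C−B)/|BC| = (0.6129,0.7902); ey = (-0.7902,0.6129)
θ=334°: P = B + -1.75·ex + -3.37·ey = (5.1856,-5.2017)
θ=344°: B = A + 4.00·(cos344°, sin344°) = (3.8450, -1.1025)
θ=344°: |BD| = 3.3421
θ=344°: circle(B,6.00) ∩ circle(D,3.00): a=5.7105, h=1.8414
θ=344°:   candidates: C₊=(8.6283,2.5196) cross=6.154; C₋=(9.8433,-0.9570) cross=-6.154
θ=344°:   branch + wants cross > 0 → take C=(8.6283,2.5196) (cross=6.154)
θ=344°: ex = (C−B)/|BC| = (0.7972,0.6037); ey = (-0.6037,0.7972)
θ=344°: P = B + -1.75·ex + -3.37·ey = (4.4844,-4.8456)

θ=50°: 0.55 -0.15
θ=263°: 0.44 -7.65
θ=334°: 5.19 -5.20
θ=344°: 4.48 -4.85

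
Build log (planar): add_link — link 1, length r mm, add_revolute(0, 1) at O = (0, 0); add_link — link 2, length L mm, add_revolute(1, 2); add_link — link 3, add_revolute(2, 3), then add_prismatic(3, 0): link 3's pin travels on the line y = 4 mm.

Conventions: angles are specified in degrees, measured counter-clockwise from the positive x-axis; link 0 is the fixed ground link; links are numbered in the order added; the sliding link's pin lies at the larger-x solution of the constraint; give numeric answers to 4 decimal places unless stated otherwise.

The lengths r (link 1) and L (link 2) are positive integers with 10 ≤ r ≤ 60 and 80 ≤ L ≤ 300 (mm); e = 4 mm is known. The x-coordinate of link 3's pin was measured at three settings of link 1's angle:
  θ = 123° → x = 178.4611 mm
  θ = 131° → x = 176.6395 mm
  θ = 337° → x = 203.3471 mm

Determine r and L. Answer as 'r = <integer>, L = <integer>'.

constraint per measurement: (x − r cos θ)² + (r sin θ − e)² = L²
subtracting the θ₁ and θ₂ equations cancels the r² and L² terms:
r = (x₁² − x₂²) / (2[(x₁cos θ₁ + e sin θ₁) − (x₂cos θ₂ + e sin θ₂)]) = 17.0001 → r = 17
L² = (x₁ − r cos θ₁)² + (r sin θ₁ − e)² = 35343.9990 → L = 188.0000 → L = 188
check at θ₃=337°: x = 203.3471 (printed 203.3471) ✓

r = 17, L = 188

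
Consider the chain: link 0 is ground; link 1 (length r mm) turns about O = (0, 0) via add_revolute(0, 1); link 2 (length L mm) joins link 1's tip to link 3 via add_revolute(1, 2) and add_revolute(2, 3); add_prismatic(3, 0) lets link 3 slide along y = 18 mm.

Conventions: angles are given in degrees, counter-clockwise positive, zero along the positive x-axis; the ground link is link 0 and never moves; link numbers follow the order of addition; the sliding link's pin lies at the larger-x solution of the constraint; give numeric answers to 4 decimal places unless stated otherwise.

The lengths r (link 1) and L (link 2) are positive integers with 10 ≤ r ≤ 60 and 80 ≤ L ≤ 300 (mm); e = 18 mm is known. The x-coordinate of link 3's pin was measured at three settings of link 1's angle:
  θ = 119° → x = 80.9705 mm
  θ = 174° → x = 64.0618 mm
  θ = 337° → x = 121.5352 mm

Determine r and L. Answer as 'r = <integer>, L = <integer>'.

constraint per measurement: (x − r cos θ)² + (r sin θ − e)² = L²
subtracting the θ₁ and θ₂ equations cancels the r² and L² terms:
r = (x₁² − x₂²) / (2[(x₁cos θ₁ + e sin θ₁) − (x₂cos θ₂ + e sin θ₂)]) = 32.0001 → r = 32
L² = (x₁ − r cos θ₁)² + (r sin θ₁ − e)² = 9408.9977 → L = 97.0000 → L = 97
check at θ₃=337°: x = 121.5352 (printed 121.5352) ✓

r = 32, L = 97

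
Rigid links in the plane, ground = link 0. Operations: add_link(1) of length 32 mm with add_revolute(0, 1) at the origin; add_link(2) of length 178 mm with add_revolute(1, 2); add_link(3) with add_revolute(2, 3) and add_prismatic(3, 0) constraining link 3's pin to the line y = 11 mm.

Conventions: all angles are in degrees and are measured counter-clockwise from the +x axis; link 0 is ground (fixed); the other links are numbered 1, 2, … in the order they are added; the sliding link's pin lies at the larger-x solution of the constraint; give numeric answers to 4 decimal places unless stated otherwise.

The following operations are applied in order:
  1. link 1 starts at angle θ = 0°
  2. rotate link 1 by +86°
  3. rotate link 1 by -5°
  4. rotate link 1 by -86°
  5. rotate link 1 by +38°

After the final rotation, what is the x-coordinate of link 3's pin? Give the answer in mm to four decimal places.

geometry: r = 32 mm, L = 178 mm, e = 11 mm; θ starts at 0°
rotate link 1 by +86°: θ ← 0° +86° = 86°
rotate link 1 by -5°: θ ← 86° -5° = 81°
rotate link 1 by -86°: θ ← 81° -86° = -5°
rotate link 1 by +38°: θ ← -5° +38° = 33°
crank pin P = (r cos θ, r sin θ) = (26.837458, 17.428449)
h = r sin θ − e = 17.428449 − 11 = 6.428449
x = r cos θ + √(L² − h²) = 26.837458 + 177.883881 = 204.721339

204.7213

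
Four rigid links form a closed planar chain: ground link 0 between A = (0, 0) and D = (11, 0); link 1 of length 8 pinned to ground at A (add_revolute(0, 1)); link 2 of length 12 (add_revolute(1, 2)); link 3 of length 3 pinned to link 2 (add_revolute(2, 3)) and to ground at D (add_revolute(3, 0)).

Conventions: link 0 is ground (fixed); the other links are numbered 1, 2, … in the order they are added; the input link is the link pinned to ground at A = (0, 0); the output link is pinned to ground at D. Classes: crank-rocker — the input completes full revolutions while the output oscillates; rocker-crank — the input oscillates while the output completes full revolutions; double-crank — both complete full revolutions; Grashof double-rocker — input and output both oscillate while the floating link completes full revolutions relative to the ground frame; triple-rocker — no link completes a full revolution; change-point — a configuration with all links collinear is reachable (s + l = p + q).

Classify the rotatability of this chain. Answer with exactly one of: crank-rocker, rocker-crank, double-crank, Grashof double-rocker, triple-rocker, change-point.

lengths: ground=11, input=8, coupler=12, output=3
sorted: s=3 (shortest), l=12 (longest), p+q=19
s + l = 15 vs p + q = 19
s + l < p + q (Grashof) with shortest = output link → rocker-crank

rocker-crank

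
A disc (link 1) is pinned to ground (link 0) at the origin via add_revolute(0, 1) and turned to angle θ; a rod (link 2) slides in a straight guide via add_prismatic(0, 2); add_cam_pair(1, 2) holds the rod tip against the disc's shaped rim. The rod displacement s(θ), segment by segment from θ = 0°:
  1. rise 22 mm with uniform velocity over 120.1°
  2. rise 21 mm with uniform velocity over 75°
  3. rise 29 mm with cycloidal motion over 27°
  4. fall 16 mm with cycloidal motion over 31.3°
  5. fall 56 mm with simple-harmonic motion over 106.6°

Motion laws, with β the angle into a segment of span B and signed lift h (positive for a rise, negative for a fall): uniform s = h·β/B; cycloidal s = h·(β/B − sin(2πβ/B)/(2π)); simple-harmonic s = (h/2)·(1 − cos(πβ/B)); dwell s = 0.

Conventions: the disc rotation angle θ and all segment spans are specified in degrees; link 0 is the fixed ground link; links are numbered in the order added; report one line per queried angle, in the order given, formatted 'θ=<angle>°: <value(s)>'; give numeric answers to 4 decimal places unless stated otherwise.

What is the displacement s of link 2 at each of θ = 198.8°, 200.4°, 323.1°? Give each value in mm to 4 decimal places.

segment 1 (0° to 120.1°, uniform, h = 22) is passed completely: s = 0.0000 + (22) = 22.0000
segment 2 (120.1° to 195.1°, uniform, h = 21) is passed completely: s = 22.0000 + (21) = 43.0000
θ = 198.8° falls in segment 3 (195.1° to 222.1°, cycloidal, h = 29): β = 198.8 − 195.1 = 3.7°, B = 27°; Δs = 29·(0.1370 − sin(2π·0.1370)/(2π)) = 0.4732; s = 43.0000 + 0.4732 = 43.4732
θ = 200.4° falls in segment 3 (195.1° to 222.1°, cycloidal, h = 29): β = 200.4 − 195.1 = 5.3°, B = 27°; Δs = 29·(0.1963 − sin(2π·0.1963)/(2π)) = 1.3374; s = 43.0000 + 1.3374 = 44.3374
segment 3 (195.1° to 222.1°, cycloidal, h = 29) is passed completely: s = 43.0000 + (29) = 72.0000
segment 4 (222.1° to 253.4°, cycloidal, h = -16) is passed completely: s = 72.0000 + (-16) = 56.0000
θ = 323.1° falls in segment 5 (253.4° to 360°, simple-harmonic, h = -56): β = 323.1 − 253.4 = 69.7°, B = 106.6°; Δs = -56/2·(1 − cos(π·0.6538)) = -41.0122; s = 56.0000 − 41.0122 = 14.9878

θ=198.8°: 43.4732
θ=200.4°: 44.3374
θ=323.1°: 14.9878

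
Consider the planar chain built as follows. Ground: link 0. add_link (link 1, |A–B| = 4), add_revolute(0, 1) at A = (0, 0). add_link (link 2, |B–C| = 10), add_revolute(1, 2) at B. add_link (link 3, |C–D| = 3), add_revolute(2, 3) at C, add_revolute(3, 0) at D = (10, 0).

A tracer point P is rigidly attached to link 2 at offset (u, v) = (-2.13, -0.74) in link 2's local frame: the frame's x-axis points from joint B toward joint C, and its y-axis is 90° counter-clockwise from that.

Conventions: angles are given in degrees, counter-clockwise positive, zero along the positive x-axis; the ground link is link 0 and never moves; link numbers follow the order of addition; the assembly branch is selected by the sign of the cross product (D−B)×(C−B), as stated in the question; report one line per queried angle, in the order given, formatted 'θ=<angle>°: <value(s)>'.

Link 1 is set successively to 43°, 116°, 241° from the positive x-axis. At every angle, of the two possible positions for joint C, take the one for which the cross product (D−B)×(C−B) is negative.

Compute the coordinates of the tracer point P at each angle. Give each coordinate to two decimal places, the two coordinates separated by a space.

A=(0,0), D=(10.00,0)
θ=43°: B = A + 4.00·(cos43°, sin43°) = (2.9254, 2.7280)
θ=43°: |BD| = 7.5823
θ=43°: circle(B,10.00) ∩ circle(D,3.00): a=9.7920, h=2.0292
θ=43°:   candidates: C₊=(12.7917,1.0983) cross=15.386; C₋=(11.3316,-2.6883) cross=-15.386
θ=43°:   branch - wants cross < 0 → take C=(11.3316,-2.6883) (cross=-15.386)
θ=43°: ex = (C−B)/|BC| = (0.8406,-0.5416); ey = (0.5416,0.8406)
θ=43°: P = B + -2.13·ex + -0.74·ey = (0.7341,3.2596)
θ=116°: B = A + 4.00·(cos116°, sin116°) = (-1.7535, 3.5952)
θ=116°: |BD| = 12.2910
θ=116°: circle(B,10.00) ∩ circle(D,3.00): a=9.8474, h=1.7403
θ=116°:   candidates: C₊=(8.1723,2.3790) cross=21.390; C₋=(7.1542,-0.9494) cross=-21.390
θ=116°:   branch - wants cross < 0 → take C=(7.1542,-0.9494) (cross=-21.390)
θ=116°: ex = (C−B)/|BC| = (0.8908,-0.4545); ey = (0.4545,0.8908)
θ=116°: P = B + -2.13·ex + -0.74·ey = (-3.9871,3.9040)
θ=241°: B = A + 4.00·(cos241°, sin241°) = (-1.9392, -3.4985)
θ=241°: |BD| = 12.4413
θ=241°: circle(B,10.00) ∩ circle(D,3.00): a=9.8778, h=1.5585
θ=241°:   candidates: C₊=(7.1018,0.7747) cross=19.389; C₋=(7.9782,-2.2164) cross=-19.389
θ=241°:   branch - wants cross < 0 → take C=(7.9782,-2.2164) (cross=-19.389)
θ=241°: ex = (C−B)/|BC| = (0.9917,0.1282); ey = (-0.1282,0.9917)
θ=241°: P = B + -2.13·ex + -0.74·ey = (-3.9568,-4.5055)

θ=43°: 0.73 3.26
θ=116°: -3.99 3.90
θ=241°: -3.96 -4.51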